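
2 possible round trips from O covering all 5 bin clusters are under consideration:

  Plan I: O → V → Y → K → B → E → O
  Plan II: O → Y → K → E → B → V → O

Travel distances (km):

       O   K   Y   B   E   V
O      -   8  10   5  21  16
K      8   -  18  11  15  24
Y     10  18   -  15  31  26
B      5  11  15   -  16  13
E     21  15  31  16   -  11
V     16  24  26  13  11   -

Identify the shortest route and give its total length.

Shortest is Plan II, total 88 km.

Plan I: 16 + 26 + 18 + 11 + 16 + 21 = 108
Plan II: 10 + 18 + 15 + 16 + 13 + 16 = 88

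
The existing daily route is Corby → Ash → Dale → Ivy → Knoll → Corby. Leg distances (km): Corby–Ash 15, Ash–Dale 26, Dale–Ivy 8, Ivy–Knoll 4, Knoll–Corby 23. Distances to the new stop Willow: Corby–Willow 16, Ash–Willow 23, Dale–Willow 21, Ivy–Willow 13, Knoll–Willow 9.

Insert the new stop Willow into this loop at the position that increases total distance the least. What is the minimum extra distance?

Insertion cost between consecutive stops i–j is d(i,Willow) + d(Willow,j) − d(i,j):
  between Corby and Ash: 16 + 23 − 15 = 24
  between Ash and Dale: 23 + 21 − 26 = 18
  between Dale and Ivy: 21 + 13 − 8 = 26
  between Ivy and Knoll: 13 + 9 − 4 = 18
  between Knoll and Corby: 9 + 16 − 23 = 2
Cheapest insertion is between Knoll and Corby, adding 2.
New total = 76 + 2 = 78.

Minimum extra distance: 2 km, inserting Willow between Knoll and Corby.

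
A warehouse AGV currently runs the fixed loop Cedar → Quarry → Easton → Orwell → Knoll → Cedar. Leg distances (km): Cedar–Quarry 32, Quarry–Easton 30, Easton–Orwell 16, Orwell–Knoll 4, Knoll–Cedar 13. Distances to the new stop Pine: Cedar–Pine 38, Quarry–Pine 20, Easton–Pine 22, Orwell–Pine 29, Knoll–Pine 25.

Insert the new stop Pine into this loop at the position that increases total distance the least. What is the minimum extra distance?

Insertion cost between consecutive stops i–j is d(i,Pine) + d(Pine,j) − d(i,j):
  between Cedar and Quarry: 38 + 20 − 32 = 26
  between Quarry and Easton: 20 + 22 − 30 = 12
  between Easton and Orwell: 22 + 29 − 16 = 35
  between Orwell and Knoll: 29 + 25 − 4 = 50
  between Knoll and Cedar: 25 + 38 − 13 = 50
Cheapest insertion is between Quarry and Easton, adding 12.
New total = 95 + 12 = 107.

Minimum extra distance: 12 km, inserting Pine between Quarry and Easton.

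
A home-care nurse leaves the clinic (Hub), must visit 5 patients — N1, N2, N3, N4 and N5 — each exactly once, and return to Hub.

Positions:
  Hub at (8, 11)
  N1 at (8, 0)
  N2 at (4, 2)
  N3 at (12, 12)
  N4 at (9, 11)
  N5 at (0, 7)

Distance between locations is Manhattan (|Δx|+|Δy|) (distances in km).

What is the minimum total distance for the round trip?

Hub-N1-N2-N3-N4-N5-Hub: 11+6+18+4+13+12 = 64
Hub-N1-N2-N3-N5-N4-Hub: 11+6+18+17+13+1 = 66
Hub-N1-N2-N4-N3-N5-Hub: 11+6+14+4+17+12 = 64
Hub-N1-N2-N4-N5-N3-Hub: 11+6+14+13+17+5 = 66
Hub-N1-N2-N5-N3-N4-Hub: 11+6+9+17+4+1 = 48
Hub-N1-N2-N5-N4-N3-Hub: 11+6+9+13+4+5 = 48
Hub-N1-N3-N2-N4-N5-Hub: 11+16+18+14+13+12 = 84
Hub-N1-N3-N2-N5-N4-Hub: 11+16+18+9+13+1 = 68
Hub-N1-N3-N4-N2-N5-Hub: 11+16+4+14+9+12 = 66
Hub-N1-N3-N4-N5-N2-Hub: 11+16+4+13+9+13 = 66
Hub-N1-N3-N5-N2-N4-Hub: 11+16+17+9+14+1 = 68
Hub-N1-N3-N5-N4-N2-Hub: 11+16+17+13+14+13 = 84
Hub-N1-N4-N2-N3-N5-Hub: 11+12+14+18+17+12 = 84
Hub-N1-N4-N2-N5-N3-Hub: 11+12+14+9+17+5 = 68
… (46 more)
The minimum is 48.
One optimal route: Hub → N1 → N2 → N5 → N3 → N4 → Hub (or its reverse).

48 km — the shortest possible round trip.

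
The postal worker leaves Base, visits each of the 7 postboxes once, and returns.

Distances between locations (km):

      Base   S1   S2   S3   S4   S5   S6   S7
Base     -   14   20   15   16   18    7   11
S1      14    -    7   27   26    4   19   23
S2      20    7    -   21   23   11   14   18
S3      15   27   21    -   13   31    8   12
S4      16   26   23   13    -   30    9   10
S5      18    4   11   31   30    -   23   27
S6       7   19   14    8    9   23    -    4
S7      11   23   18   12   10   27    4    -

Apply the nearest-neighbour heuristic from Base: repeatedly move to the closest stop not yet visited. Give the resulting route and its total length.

From Base: distances to unvisited — S6=7, S7=11, S1=14, S3=15, S4=16, S5=18, S2=20. Nearest is S6 (7).
From S6: distances to unvisited — S7=4, S3=8, S4=9, S2=14, S1=19, S5=23. Nearest is S7 (4).
From S7: distances to unvisited — S4=10, S3=12, S2=18, S1=23, S5=27. Nearest is S4 (10).
From S4: distances to unvisited — S3=13, S2=23, S1=26, S5=30. Nearest is S3 (13).
From S3: distances to unvisited — S2=21, S1=27, S5=31. Nearest is S2 (21).
From S2: distances to unvisited — S1=7, S5=11. Nearest is S1 (7).
From S1: distances to unvisited — S5=4. Nearest is S5 (4).
Return S5→Base: 18.
Total = 7 + 4 + 10 + 13 + 21 + 7 + 4 + 18 = 84.

84 km along Base → S6 → S7 → S4 → S3 → S2 → S1 → S5 → Base.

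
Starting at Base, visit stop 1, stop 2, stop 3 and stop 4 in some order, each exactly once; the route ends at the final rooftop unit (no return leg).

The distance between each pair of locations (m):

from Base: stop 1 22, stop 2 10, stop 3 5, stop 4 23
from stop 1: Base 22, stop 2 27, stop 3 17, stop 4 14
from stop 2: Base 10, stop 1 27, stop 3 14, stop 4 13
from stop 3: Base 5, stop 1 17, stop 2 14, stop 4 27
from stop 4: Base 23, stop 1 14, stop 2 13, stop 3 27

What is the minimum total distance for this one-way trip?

Minimum one-way distance = 46 m.

There are 4! = 24 possible orderings.
Base → stop 1 → stop 2 → stop 3 → stop 4: 22+27+14+27 = 90
Base → stop 1 → stop 2 → stop 4 → stop 3: 22+27+13+27 = 89
Base → stop 1 → stop 3 → stop 2 → stop 4: 22+17+14+13 = 66
Base → stop 1 → stop 3 → stop 4 → stop 2: 22+17+27+13 = 79
Base → stop 1 → stop 4 → stop 2 → stop 3: 22+14+13+14 = 63
Base → stop 1 → stop 4 → stop 3 → stop 2: 22+14+27+14 = 77
Base → stop 2 → stop 1 → stop 3 → stop 4: 10+27+17+27 = 81
Base → stop 2 → stop 1 → stop 4 → stop 3: 10+27+14+27 = 78
Base → stop 2 → stop 3 → stop 1 → stop 4: 10+14+17+14 = 55
Base → stop 2 → stop 3 → stop 4 → stop 1: 10+14+27+14 = 65
Base → stop 2 → stop 4 → stop 1 → stop 3: 10+13+14+17 = 54
Base → stop 2 → stop 4 → stop 3 → stop 1: 10+13+27+17 = 67
Base → stop 3 → stop 1 → stop 2 → stop 4: 5+17+27+13 = 62
Base → stop 3 → stop 1 → stop 4 → stop 2: 5+17+14+13 = 49
… (10 more)
Base → stop 3 → stop 2 → stop 4 → stop 1: 5+14+13+14 = 46  ← best
The minimum is 46.
One shortest path: Base → stop 3 → stop 2 → stop 4 → stop 1.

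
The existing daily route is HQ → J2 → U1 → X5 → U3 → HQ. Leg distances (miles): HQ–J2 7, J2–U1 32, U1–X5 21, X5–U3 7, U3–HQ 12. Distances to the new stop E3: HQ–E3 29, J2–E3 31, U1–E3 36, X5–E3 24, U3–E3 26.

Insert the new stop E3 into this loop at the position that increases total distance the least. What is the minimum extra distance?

Adding 35 miles by placing E3 on the J2–U1 leg.

Insertion cost between consecutive stops i–j is d(i,E3) + d(E3,j) − d(i,j):
  between HQ and J2: 29 + 31 − 7 = 53
  between J2 and U1: 31 + 36 − 32 = 35
  between U1 and X5: 36 + 24 − 21 = 39
  between X5 and U3: 24 + 26 − 7 = 43
  between U3 and HQ: 26 + 29 − 12 = 43
Cheapest insertion is between J2 and U1, adding 35.
New total = 79 + 35 = 114.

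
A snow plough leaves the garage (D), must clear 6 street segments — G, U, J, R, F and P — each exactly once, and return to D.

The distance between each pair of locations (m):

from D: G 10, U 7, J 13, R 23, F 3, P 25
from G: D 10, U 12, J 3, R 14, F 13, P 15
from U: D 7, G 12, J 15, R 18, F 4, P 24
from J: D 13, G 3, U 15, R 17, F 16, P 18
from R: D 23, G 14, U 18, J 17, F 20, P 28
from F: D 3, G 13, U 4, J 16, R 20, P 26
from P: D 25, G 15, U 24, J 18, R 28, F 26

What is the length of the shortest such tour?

84 m — the shortest possible round trip.

There are 360 distinct closed tours to check (reversals are equivalent).
D - G - U - J - R - F - P - D: 10+12+15+17+20+26+25 = 125
D - G - U - J - R - P - F - D: 10+12+15+17+28+26+3 = 111
D - G - U - J - F - R - P - D: 10+12+15+16+20+28+25 = 126
D - G - U - J - F - P - R - D: 10+12+15+16+26+28+23 = 130
D - G - U - J - P - R - F - D: 10+12+15+18+28+20+3 = 106
D - G - U - J - P - F - R - D: 10+12+15+18+26+20+23 = 124
D - G - U - R - J - F - P - D: 10+12+18+17+16+26+25 = 124
D - G - U - R - J - P - F - D: 10+12+18+17+18+26+3 = 104
… (352 more)
D - G - J - P - R - U - F - D: 10+3+18+28+18+4+3 = 84  ← best
The minimum is 84.
One optimal route: D → G → J → P → R → U → F → D (or its reverse).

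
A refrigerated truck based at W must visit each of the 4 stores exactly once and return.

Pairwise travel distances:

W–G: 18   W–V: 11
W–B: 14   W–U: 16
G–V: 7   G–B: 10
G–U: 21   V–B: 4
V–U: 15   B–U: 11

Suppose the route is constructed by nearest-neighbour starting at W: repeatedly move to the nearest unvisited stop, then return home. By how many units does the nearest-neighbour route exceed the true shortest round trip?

7 longer than the optimal tour.

W: V=11, B=14, U=16, G=18 ⇒ V
V: B=4, G=7, U=15 ⇒ B
B: G=10, U=11 ⇒ G
G: U=21 ⇒ U
NN route W → V → B → G → U → W costs 62.
Optimal: W → V → G → B → U → W costs 55 (by enumerating all 12 distinct tours).
Excess = 62 − 55 = 7.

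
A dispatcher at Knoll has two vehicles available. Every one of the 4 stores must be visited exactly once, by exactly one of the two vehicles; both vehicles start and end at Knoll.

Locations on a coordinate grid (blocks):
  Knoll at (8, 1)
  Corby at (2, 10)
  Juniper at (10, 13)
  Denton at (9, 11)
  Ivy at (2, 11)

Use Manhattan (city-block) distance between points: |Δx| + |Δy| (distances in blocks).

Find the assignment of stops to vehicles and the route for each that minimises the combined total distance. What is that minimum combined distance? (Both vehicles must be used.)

60 blocks — the smallest possible combined total.

Try each way of splitting the stops between the two vehicles (each non-empty) and, for each split, find the best tour for each vehicle:
  {Corby} + {Juniper, Denton, Ivy}: 30 + 40 = 70
  {Juniper} + {Corby, Denton, Ivy}: 28 + 34 = 62
  {Corby, Juniper} + {Denton, Ivy}: 40 + 34 = 74
  {Denton} + {Corby, Juniper, Ivy}: 22 + 40 = 62
  {Corby, Denton} + {Juniper, Ivy}: 34 + 40 = 74
  {Juniper, Denton} + {Corby, Ivy}: 28 + 32 = 60
  … (7 splits in total)
Best: vehicle 1 Knoll → Juniper → Denton → Knoll = 28; vehicle 2 Knoll → Corby → Ivy → Knoll = 32; combined 60.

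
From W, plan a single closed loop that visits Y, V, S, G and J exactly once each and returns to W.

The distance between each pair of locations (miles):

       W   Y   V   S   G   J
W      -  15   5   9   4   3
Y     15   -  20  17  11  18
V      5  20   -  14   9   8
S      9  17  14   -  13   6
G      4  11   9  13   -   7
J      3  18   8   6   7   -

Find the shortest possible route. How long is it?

There are 60 distinct closed tours to check (reversals are equivalent).
W-Y-V-S-G-J-W: 15+20+14+13+7+3 = 72
W-Y-V-S-J-G-W: 15+20+14+6+7+4 = 66
W-Y-V-G-S-J-W: 15+20+9+13+6+3 = 66
W-Y-V-G-J-S-W: 15+20+9+7+6+9 = 66
W-Y-V-J-S-G-W: 15+20+8+6+13+4 = 66
W-Y-V-J-G-S-W: 15+20+8+7+13+9 = 72
W-Y-S-V-G-J-W: 15+17+14+9+7+3 = 65
W-Y-S-V-J-G-W: 15+17+14+8+7+4 = 65
W-Y-S-G-V-J-W: 15+17+13+9+8+3 = 65
W-Y-S-G-J-V-W: 15+17+13+7+8+5 = 65
W-Y-S-J-V-G-W: 15+17+6+8+9+4 = 59
W-Y-S-J-G-V-W: 15+17+6+7+9+5 = 59
W-Y-G-V-S-J-W: 15+11+9+14+6+3 = 58
W-Y-G-V-J-S-W: 15+11+9+8+6+9 = 58
… (46 more)
W-V-G-Y-S-J-W: 5+9+11+17+6+3 = 51  ← best
The minimum is 51.
One optimal route: W → V → G → Y → S → J → W (or its reverse).

Minimum total distance: 51 miles.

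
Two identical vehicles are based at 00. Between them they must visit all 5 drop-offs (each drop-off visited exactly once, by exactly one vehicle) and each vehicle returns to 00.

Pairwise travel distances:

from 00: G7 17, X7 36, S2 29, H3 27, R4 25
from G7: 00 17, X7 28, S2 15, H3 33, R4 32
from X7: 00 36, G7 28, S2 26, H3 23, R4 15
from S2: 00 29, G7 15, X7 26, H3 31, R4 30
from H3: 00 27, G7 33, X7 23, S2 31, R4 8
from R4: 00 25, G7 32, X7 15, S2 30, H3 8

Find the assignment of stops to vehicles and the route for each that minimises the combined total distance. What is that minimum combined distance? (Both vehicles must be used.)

Try each way of splitting the stops between the two vehicles (each non-empty) and, for each split, find the best tour for each vehicle:
  {G7} + {X7, S2, H3, R4}: 34 + 105 = 139
  {X7} + {G7, S2, H3, R4}: 72 + 96 = 168
  {G7, X7} + {S2, H3, R4}: 81 + 93 = 174
  {S2} + {G7, X7, H3, R4}: 58 + 95 = 153
  {G7, S2} + {X7, H3, R4}: 61 + 86 = 147
  {X7, S2} + {G7, H3, R4}: 91 + 83 = 174
  … (15 splits in total)
Best: vehicle 1 00 → G7 → 00 = 34; vehicle 2 00 → S2 → X7 → R4 → H3 → 00 = 105; combined 139.

139 — the smallest possible combined total.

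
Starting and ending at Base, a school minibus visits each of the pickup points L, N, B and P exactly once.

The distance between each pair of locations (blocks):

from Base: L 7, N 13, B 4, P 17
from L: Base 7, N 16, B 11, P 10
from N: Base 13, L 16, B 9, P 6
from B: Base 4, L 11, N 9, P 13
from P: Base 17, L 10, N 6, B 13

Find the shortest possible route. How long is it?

Minimum total distance: 36 blocks.

Base → L → N → B → P → Base: 7+16+9+13+17 = 62
Base → L → N → P → B → Base: 7+16+6+13+4 = 46
Base → L → B → N → P → Base: 7+11+9+6+17 = 50
Base → L → B → P → N → Base: 7+11+13+6+13 = 50
Base → L → P → N → B → Base: 7+10+6+9+4 = 36
Base → L → P → B → N → Base: 7+10+13+9+13 = 52
Base → N → L → B → P → Base: 13+16+11+13+17 = 70
Base → N → L → P → B → Base: 13+16+10+13+4 = 56
Base → N → B → L → P → Base: 13+9+11+10+17 = 60
Base → N → P → L → B → Base: 13+6+10+11+4 = 44
Base → B → L → N → P → Base: 4+11+16+6+17 = 54
Base → B → N → L → P → Base: 4+9+16+10+17 = 56
The minimum is 36.
One optimal route: Base → L → P → N → B → Base (or its reverse).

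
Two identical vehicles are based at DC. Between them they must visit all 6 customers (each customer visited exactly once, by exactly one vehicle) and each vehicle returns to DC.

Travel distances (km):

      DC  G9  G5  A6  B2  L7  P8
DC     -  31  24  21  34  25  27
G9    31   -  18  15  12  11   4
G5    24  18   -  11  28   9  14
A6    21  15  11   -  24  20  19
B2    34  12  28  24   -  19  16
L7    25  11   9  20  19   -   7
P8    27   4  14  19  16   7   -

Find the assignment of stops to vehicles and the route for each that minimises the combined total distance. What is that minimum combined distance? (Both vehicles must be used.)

Minimum combined distance: 132 km.

Check every non-empty split of the stops between the two vehicles; for each half take its own optimal tour:
  {G9} + {G5, A6, B2, L7, P8}: 62 + 98 = 160
  {G5} + {G9, A6, B2, L7, P8}: 48 + 93 = 141
  {G9, G5} + {A6, B2, L7, P8}: 73 + 93 = 166
  {A6} + {G9, G5, B2, L7, P8}: 42 + 90 = 132
  {G9, A6} + {G5, B2, L7, P8}: 67 + 90 = 157
  {G5, A6} + {G9, B2, L7, P8}: 56 + 82 = 138
  … (31 splits in total)
Best: vehicle 1 DC → A6 → DC = 42; vehicle 2 DC → G5 → L7 → P8 → G9 → B2 → DC = 90; combined 132.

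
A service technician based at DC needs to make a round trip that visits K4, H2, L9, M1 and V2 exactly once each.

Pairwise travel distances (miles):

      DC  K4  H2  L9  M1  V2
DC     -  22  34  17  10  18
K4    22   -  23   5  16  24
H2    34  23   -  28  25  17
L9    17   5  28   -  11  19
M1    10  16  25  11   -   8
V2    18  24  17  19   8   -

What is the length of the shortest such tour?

DC → K4 → H2 → L9 → M1 → V2 → DC: 22+23+28+11+8+18 = 110
DC → K4 → H2 → L9 → V2 → M1 → DC: 22+23+28+19+8+10 = 110
DC → K4 → H2 → M1 → L9 → V2 → DC: 22+23+25+11+19+18 = 118
DC → K4 → H2 → M1 → V2 → L9 → DC: 22+23+25+8+19+17 = 114
DC → K4 → H2 → V2 → L9 → M1 → DC: 22+23+17+19+11+10 = 102
DC → K4 → H2 → V2 → M1 → L9 → DC: 22+23+17+8+11+17 = 98
DC → K4 → L9 → H2 → M1 → V2 → DC: 22+5+28+25+8+18 = 106
DC → K4 → L9 → H2 → V2 → M1 → DC: 22+5+28+17+8+10 = 90
DC → K4 → L9 → M1 → H2 → V2 → DC: 22+5+11+25+17+18 = 98
DC → K4 → L9 → M1 → V2 → H2 → DC: 22+5+11+8+17+34 = 97
DC → K4 → L9 → V2 → H2 → M1 → DC: 22+5+19+17+25+10 = 98
DC → K4 → L9 → V2 → M1 → H2 → DC: 22+5+19+8+25+34 = 113
DC → K4 → M1 → H2 → L9 → V2 → DC: 22+16+25+28+19+18 = 128
DC → K4 → M1 → H2 → V2 → L9 → DC: 22+16+25+17+19+17 = 116
… (46 more)
DC → L9 → K4 → H2 → V2 → M1 → DC: 17+5+23+17+8+10 = 80  ← best
The minimum is 80.
One optimal route: DC → L9 → K4 → H2 → V2 → M1 → DC (or its reverse).

Minimum total distance: 80 miles.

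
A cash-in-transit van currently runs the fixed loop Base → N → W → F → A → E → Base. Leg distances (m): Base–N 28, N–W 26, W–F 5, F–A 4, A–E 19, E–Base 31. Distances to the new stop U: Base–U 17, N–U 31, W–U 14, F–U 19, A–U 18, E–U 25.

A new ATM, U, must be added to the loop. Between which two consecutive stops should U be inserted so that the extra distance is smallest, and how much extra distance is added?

+11 m — insert U between E and Base.

Insertion cost between consecutive stops i–j is d(i,U) + d(U,j) − d(i,j):
  between Base and N: 17 + 31 − 28 = 20
  between N and W: 31 + 14 − 26 = 19
  between W and F: 14 + 19 − 5 = 28
  between F and A: 19 + 18 − 4 = 33
  between A and E: 18 + 25 − 19 = 24
  between E and Base: 25 + 17 − 31 = 11
Cheapest insertion is between E and Base, adding 11.
New total = 113 + 11 = 124.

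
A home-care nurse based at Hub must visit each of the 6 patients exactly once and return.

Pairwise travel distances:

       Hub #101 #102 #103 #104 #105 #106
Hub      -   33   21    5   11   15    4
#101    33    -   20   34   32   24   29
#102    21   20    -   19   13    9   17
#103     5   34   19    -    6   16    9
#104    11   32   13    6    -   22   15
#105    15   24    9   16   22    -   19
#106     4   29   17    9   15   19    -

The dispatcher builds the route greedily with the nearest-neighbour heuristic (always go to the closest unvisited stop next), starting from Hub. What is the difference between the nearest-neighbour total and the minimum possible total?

Hub: #106=4, #103=5, #104=11, #105=15, #102=21, #101=33 ⇒ #106
#106: #103=9, #104=15, #102=17, #105=19, #101=29 ⇒ #103
#103: #104=6, #105=16, #102=19, #101=34 ⇒ #104
#104: #102=13, #105=22, #101=32 ⇒ #102
#102: #105=9, #101=20 ⇒ #105
#105: #101=24 ⇒ #101
NN route Hub → #106 → #103 → #104 → #102 → #105 → #101 → Hub costs 98.
Optimal: Hub → #103 → #104 → #102 → #105 → #101 → #106 → Hub costs 90 (by enumerating all 360 distinct tours).
Excess = 98 − 90 = 8.

Excess over optimum: 8.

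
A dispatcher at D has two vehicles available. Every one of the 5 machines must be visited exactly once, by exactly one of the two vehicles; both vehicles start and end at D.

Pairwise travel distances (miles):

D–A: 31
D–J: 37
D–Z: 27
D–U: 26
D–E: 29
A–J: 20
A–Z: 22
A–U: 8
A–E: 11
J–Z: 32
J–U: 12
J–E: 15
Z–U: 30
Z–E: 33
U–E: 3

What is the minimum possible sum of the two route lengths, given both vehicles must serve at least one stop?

There are 2^4 − 1 = 15 ways to divide the 5 stops into two non-empty groups. For each, the best each vehicle can do is its own shortest tour through its group:
  {A} + {J, Z, U, E}: 62 + 103 = 165
  {J} + {A, Z, U, E}: 74 + 89 = 163
  {A, J} + {Z, U, E}: 88 + 89 = 177
  {Z} + {A, J, U, E}: 54 + 94 = 148
  {A, Z} + {J, U, E}: 80 + 81 = 161
  {J, Z} + {A, U, E}: 96 + 71 = 167
  … (15 splits in total)
Best: vehicle 1 D → Z → D = 54; vehicle 2 D → A → U → E → J → D = 94; combined 148.

Minimum combined distance: 148 miles.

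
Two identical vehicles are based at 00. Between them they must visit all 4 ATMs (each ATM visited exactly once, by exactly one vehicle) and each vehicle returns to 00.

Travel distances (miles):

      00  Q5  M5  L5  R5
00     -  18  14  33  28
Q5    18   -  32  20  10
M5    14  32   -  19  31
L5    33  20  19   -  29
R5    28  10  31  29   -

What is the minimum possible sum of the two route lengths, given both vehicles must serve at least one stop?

Minimum combined distance: 118 miles.

Try each way of splitting the stops between the two vehicles (each non-empty) and, for each split, find the best tour for each vehicle:
  {Q5} + {M5, L5, R5}: 36 + 90 = 126
  {M5} + {Q5, L5, R5}: 28 + 90 = 118
  {Q5, M5} + {L5, R5}: 64 + 90 = 154
  {L5} + {Q5, M5, R5}: 66 + 73 = 139
  {Q5, L5} + {M5, R5}: 71 + 73 = 144
  {M5, L5} + {Q5, R5}: 66 + 56 = 122
  … (7 splits in total)
Best: vehicle 1 00 → M5 → 00 = 28; vehicle 2 00 → Q5 → R5 → L5 → 00 = 90; combined 118.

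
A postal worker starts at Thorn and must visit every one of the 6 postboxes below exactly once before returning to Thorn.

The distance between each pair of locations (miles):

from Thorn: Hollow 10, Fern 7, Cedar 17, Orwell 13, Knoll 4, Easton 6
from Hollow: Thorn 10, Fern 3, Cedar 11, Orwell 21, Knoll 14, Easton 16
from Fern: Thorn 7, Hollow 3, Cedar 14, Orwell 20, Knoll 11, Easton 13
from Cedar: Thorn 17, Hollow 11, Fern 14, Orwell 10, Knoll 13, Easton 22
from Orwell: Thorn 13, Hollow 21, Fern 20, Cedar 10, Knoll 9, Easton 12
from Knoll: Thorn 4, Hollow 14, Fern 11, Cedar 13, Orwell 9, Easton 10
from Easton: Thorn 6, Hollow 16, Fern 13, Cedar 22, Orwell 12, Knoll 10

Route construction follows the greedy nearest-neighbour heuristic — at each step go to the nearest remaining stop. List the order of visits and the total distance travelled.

56 miles along Thorn → Knoll → Orwell → Cedar → Hollow → Fern → Easton → Thorn.

Thorn → [Knoll:4 / Easton:6 / Fern:7 / Hollow:10 / Orwell:13 / Cedar:17] → Knoll (4)
Knoll → [Orwell:9 / Easton:10 / Fern:11 / Cedar:13 / Hollow:14] → Orwell (9)
Orwell → [Cedar:10 / Easton:12 / Fern:20 / Hollow:21] → Cedar (10)
Cedar → [Hollow:11 / Fern:14 / Easton:22] → Hollow (11)
Hollow → [Fern:3 / Easton:16] → Fern (3)
Fern → [Easton:13] → Easton (13)
Return Easton→Thorn: 6.
Total = 4 + 9 + 10 + 11 + 3 + 13 + 6 = 56.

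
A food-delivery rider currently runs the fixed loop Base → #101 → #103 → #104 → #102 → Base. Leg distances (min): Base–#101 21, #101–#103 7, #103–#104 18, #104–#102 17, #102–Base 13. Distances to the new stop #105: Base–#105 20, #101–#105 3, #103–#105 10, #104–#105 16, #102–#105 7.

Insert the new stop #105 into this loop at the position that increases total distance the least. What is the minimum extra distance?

Adding 2 min by placing #105 on the Base–#101 leg.

Insertion cost between consecutive stops i–j is d(i,#105) + d(#105,j) − d(i,j):
  between Base and #101: 20 + 3 − 21 = 2
  between #101 and #103: 3 + 10 − 7 = 6
  between #103 and #104: 10 + 16 − 18 = 8
  between #104 and #102: 16 + 7 − 17 = 6
  between #102 and Base: 7 + 20 − 13 = 14
Cheapest insertion is between Base and #101, adding 2.
New total = 76 + 2 = 78.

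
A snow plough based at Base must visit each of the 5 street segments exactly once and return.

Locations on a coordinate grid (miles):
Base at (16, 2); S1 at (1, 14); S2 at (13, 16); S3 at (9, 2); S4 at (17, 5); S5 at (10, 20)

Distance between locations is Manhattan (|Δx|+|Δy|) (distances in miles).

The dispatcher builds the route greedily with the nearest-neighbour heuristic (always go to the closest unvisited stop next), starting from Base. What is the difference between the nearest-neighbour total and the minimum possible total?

14 miles longer than the optimal tour.

Base: S4=4, S3=7, S2=17, S5=24, S1=27 ⇒ S4
S4: S3=11, S2=15, S5=22, S1=25 ⇒ S3
S3: S2=18, S5=19, S1=20 ⇒ S2
S2: S5=7, S1=14 ⇒ S5
S5: S1=15 ⇒ S1
NN route Base → S4 → S3 → S2 → S5 → S1 → Base costs 82.
Optimal: Base → S3 → S1 → S5 → S2 → S4 → Base costs 68 (by enumerating all 60 distinct tours).
Excess = 82 − 68 = 14.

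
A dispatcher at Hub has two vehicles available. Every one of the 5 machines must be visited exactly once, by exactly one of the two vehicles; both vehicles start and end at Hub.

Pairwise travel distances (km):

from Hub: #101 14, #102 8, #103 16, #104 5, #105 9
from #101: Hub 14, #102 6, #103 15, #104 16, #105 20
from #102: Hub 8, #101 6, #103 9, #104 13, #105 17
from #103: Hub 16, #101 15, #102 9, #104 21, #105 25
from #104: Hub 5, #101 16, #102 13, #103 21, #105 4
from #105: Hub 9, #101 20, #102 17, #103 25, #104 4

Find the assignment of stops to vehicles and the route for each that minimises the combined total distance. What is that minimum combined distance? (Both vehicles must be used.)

63 km — the smallest possible combined total.

Check every non-empty split of the stops between the two vehicles; for each half take its own optimal tour:
  {#101} + {#102, #103, #104, #105}: 28 + 51 = 79
  {#102} + {#101, #103, #104, #105}: 16 + 60 = 76
  {#101, #102} + {#103, #104, #105}: 28 + 50 = 78
  {#103} + {#101, #102, #104, #105}: 32 + 43 = 75
  {#101, #103} + {#102, #104, #105}: 45 + 34 = 79
  {#102, #103} + {#101, #104, #105}: 33 + 43 = 76
  … (15 splits in total)
  {#101, #102, #103} + {#104, #105}: 45 + 18 = 63  ← best
Best: vehicle 1 Hub → #101 → #102 → #103 → Hub = 45; vehicle 2 Hub → #104 → #105 → Hub = 18; combined 63.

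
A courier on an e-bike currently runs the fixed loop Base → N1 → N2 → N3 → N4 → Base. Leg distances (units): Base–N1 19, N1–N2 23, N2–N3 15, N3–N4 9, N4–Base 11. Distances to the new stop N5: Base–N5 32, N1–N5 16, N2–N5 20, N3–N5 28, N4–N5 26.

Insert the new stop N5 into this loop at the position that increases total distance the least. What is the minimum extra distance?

+13 — insert N5 between N1 and N2.

Insertion cost between consecutive stops i–j is d(i,N5) + d(N5,j) − d(i,j):
  between Base and N1: 32 + 16 − 19 = 29
  between N1 and N2: 16 + 20 − 23 = 13
  between N2 and N3: 20 + 28 − 15 = 33
  between N3 and N4: 28 + 26 − 9 = 45
  between N4 and Base: 26 + 32 − 11 = 47
Cheapest insertion is between N1 and N2, adding 13.
New total = 77 + 13 = 90.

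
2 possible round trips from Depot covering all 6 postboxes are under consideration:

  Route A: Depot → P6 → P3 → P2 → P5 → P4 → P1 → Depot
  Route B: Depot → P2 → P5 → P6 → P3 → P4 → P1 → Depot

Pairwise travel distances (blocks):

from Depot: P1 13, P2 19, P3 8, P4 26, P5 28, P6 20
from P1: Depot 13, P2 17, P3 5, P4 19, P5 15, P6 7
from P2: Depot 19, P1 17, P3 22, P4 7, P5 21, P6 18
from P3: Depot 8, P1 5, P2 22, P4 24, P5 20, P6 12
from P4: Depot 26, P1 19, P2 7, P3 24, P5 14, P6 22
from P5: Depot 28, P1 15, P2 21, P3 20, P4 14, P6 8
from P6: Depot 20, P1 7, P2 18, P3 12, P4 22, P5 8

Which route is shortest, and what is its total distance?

116 blocks — Route B is the shortest.

Route A: 20 + 12 + 22 + 21 + 14 + 19 + 13 = 121
Route B: 19 + 21 + 8 + 12 + 24 + 19 + 13 = 116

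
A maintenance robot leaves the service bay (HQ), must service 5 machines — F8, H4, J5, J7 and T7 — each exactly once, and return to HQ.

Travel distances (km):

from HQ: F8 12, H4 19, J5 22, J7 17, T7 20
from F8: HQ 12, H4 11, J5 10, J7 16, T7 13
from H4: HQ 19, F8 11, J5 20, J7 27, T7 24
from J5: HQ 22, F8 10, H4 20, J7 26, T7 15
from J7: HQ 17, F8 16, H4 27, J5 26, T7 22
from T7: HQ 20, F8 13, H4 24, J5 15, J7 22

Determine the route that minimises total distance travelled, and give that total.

94 km — the shortest possible round trip.

With 5 stops there are 5!/2 = 60 distinct round trips (a route and its reverse cost the same).
HQ → F8 → H4 → J5 → J7 → T7 → HQ: 12+11+20+26+22+20 = 111
HQ → F8 → H4 → J5 → T7 → J7 → HQ: 12+11+20+15+22+17 = 97
HQ → F8 → H4 → J7 → J5 → T7 → HQ: 12+11+27+26+15+20 = 111
HQ → F8 → H4 → J7 → T7 → J5 → HQ: 12+11+27+22+15+22 = 109
HQ → F8 → H4 → T7 → J5 → J7 → HQ: 12+11+24+15+26+17 = 105
HQ → F8 → H4 → T7 → J7 → J5 → HQ: 12+11+24+22+26+22 = 117
HQ → F8 → J5 → H4 → J7 → T7 → HQ: 12+10+20+27+22+20 = 111
HQ → F8 → J5 → H4 → T7 → J7 → HQ: 12+10+20+24+22+17 = 105
HQ → F8 → J5 → J7 → H4 → T7 → HQ: 12+10+26+27+24+20 = 119
HQ → F8 → J5 → J7 → T7 → H4 → HQ: 12+10+26+22+24+19 = 113
HQ → F8 → J5 → T7 → H4 → J7 → HQ: 12+10+15+24+27+17 = 105
HQ → F8 → J5 → T7 → J7 → H4 → HQ: 12+10+15+22+27+19 = 105
HQ → F8 → J7 → H4 → J5 → T7 → HQ: 12+16+27+20+15+20 = 110
HQ → F8 → J7 → H4 → T7 → J5 → HQ: 12+16+27+24+15+22 = 116
… (46 more)
HQ → H4 → F8 → J5 → T7 → J7 → HQ: 19+11+10+15+22+17 = 94  ← best
The minimum is 94.
One optimal route: HQ → H4 → F8 → J5 → T7 → J7 → HQ (or its reverse).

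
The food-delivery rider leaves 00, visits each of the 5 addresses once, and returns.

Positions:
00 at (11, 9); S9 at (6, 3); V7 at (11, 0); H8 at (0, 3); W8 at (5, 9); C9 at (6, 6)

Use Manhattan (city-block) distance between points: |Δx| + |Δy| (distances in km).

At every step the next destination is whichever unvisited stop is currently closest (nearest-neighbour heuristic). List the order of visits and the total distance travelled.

00 → [W8:6 / C9:8 / V7:9 / S9:11 / H8:17] → W8 (6)
W8 → [C9:4 / S9:7 / H8:11 / V7:15] → C9 (4)
C9 → [S9:3 / H8:9 / V7:11] → S9 (3)
S9 → [H8:6 / V7:8] → H8 (6)
H8 → [V7:14] → V7 (14)
Return V7→00: 9.
Total = 6 + 4 + 3 + 6 + 14 + 9 = 42.

Nearest-neighbour total = 42 km; route 00 → W8 → C9 → S9 → H8 → V7 → 00.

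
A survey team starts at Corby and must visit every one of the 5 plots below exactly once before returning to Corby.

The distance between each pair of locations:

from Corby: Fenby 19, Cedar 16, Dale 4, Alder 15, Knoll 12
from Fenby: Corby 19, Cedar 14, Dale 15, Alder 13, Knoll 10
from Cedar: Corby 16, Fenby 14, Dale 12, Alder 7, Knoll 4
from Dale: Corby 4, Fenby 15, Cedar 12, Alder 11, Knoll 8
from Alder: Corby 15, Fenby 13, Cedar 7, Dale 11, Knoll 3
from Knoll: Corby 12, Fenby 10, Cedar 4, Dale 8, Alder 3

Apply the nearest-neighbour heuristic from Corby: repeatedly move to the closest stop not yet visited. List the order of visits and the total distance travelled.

Nearest-neighbour total = 55; route Corby → Dale → Knoll → Alder → Cedar → Fenby → Corby.

At Corby the remaining stops are Dale 4, Knoll 12, Alder 15, Cedar 16, Fenby 19; go to Dale.
At Dale the remaining stops are Knoll 8, Alder 11, Cedar 12, Fenby 15; go to Knoll.
At Knoll the remaining stops are Alder 3, Cedar 4, Fenby 10; go to Alder.
At Alder the remaining stops are Cedar 7, Fenby 13; go to Cedar.
At Cedar the remaining stops are Fenby 14; go to Fenby.
Return Fenby→Corby: 19.
Total = 4 + 8 + 3 + 7 + 14 + 19 = 55.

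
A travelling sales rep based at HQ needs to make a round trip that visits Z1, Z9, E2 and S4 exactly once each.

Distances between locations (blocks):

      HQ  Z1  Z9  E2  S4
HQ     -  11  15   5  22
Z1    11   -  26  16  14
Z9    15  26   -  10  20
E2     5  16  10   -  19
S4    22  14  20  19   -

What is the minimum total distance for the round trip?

With 4 stops there are 4!/2 = 12 distinct round trips (a route and its reverse cost the same).
HQ → Z1 → Z9 → E2 → S4 → HQ: 11+26+10+19+22 = 88
HQ → Z1 → Z9 → S4 → E2 → HQ: 11+26+20+19+5 = 81
HQ → Z1 → E2 → Z9 → S4 → HQ: 11+16+10+20+22 = 79
HQ → Z1 → E2 → S4 → Z9 → HQ: 11+16+19+20+15 = 81
HQ → Z1 → S4 → Z9 → E2 → HQ: 11+14+20+10+5 = 60
HQ → Z1 → S4 → E2 → Z9 → HQ: 11+14+19+10+15 = 69
HQ → Z9 → Z1 → E2 → S4 → HQ: 15+26+16+19+22 = 98
HQ → Z9 → Z1 → S4 → E2 → HQ: 15+26+14+19+5 = 79
HQ → Z9 → E2 → Z1 → S4 → HQ: 15+10+16+14+22 = 77
HQ → Z9 → S4 → Z1 → E2 → HQ: 15+20+14+16+5 = 70
HQ → E2 → Z1 → Z9 → S4 → HQ: 5+16+26+20+22 = 89
HQ → E2 → Z9 → Z1 → S4 → HQ: 5+10+26+14+22 = 77
The minimum is 60.
One optimal route: HQ → Z1 → S4 → Z9 → E2 → HQ (or its reverse).

60 blocks — the shortest possible round trip.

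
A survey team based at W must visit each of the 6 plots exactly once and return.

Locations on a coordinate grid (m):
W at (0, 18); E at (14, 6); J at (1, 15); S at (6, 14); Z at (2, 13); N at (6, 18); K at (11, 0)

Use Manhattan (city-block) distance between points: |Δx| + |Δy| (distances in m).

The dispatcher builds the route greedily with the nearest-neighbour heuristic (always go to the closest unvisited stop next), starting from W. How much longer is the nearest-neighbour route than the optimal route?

Excess over optimum: 10 m.

W: J=4, N=6, Z=7, S=10, E=26, K=29 ⇒ J
J: Z=3, S=6, N=8, E=22, K=25 ⇒ Z
Z: S=5, N=9, E=19, K=22 ⇒ S
S: N=4, E=16, K=19 ⇒ N
N: E=20, K=23 ⇒ E
E: K=9 ⇒ K
NN route W → J → Z → S → N → E → K → W costs 74.
Optimal: W → J → Z → E → K → S → N → W costs 64 (by enumerating all 360 distinct tours).
Excess = 74 − 64 = 10.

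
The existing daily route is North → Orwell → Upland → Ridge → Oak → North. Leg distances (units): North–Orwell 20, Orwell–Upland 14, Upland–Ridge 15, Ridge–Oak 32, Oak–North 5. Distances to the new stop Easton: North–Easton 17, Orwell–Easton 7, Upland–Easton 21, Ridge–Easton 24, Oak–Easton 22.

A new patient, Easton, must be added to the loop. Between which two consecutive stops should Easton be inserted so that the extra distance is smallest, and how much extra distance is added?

Adding 4 by placing Easton on the North–Orwell leg.

Insertion cost between consecutive stops i–j is d(i,Easton) + d(Easton,j) − d(i,j):
  between North and Orwell: 17 + 7 − 20 = 4
  between Orwell and Upland: 7 + 21 − 14 = 14
  between Upland and Ridge: 21 + 24 − 15 = 30
  between Ridge and Oak: 24 + 22 − 32 = 14
  between Oak and North: 22 + 17 − 5 = 34
Cheapest insertion is between North and Orwell, adding 4.
New total = 86 + 4 = 90.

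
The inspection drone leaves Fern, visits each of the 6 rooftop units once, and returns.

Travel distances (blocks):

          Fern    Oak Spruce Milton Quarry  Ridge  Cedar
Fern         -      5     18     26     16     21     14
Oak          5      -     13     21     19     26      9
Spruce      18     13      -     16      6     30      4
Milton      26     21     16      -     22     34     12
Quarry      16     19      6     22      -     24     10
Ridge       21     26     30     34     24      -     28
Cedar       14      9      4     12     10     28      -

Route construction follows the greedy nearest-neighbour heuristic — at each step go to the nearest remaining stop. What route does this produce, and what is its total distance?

101 blocks along Fern → Oak → Cedar → Spruce → Quarry → Milton → Ridge → Fern.

At Fern the remaining stops are Oak 5, Cedar 14, Quarry 16, Spruce 18, Ridge 21, Milton 26; go to Oak.
At Oak the remaining stops are Cedar 9, Spruce 13, Quarry 19, Milton 21, Ridge 26; go to Cedar.
At Cedar the remaining stops are Spruce 4, Quarry 10, Milton 12, Ridge 28; go to Spruce.
At Spruce the remaining stops are Quarry 6, Milton 16, Ridge 30; go to Quarry.
At Quarry the remaining stops are Milton 22, Ridge 24; go to Milton.
At Milton the remaining stops are Ridge 34; go to Ridge.
Return Ridge→Fern: 21.
Total = 5 + 9 + 4 + 6 + 22 + 34 + 21 = 101.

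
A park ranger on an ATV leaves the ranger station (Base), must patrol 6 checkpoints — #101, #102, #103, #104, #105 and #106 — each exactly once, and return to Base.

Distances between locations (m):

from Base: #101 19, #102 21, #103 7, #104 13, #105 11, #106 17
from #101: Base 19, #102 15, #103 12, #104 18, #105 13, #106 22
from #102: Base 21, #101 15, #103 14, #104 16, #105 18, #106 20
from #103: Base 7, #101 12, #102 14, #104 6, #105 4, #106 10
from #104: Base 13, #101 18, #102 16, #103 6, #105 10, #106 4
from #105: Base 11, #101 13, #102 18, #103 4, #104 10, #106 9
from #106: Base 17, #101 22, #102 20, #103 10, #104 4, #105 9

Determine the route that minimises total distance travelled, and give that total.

Minimum total distance: 74 m.

Base→#101→#102→#103→#104→#105→#106→Base: 19+15+14+6+10+9+17 = 90
Base→#101→#102→#103→#104→#106→#105→Base: 19+15+14+6+4+9+11 = 78
Base→#101→#102→#103→#105→#104→#106→Base: 19+15+14+4+10+4+17 = 83
Base→#101→#102→#103→#105→#106→#104→Base: 19+15+14+4+9+4+13 = 78
Base→#101→#102→#103→#106→#104→#105→Base: 19+15+14+10+4+10+11 = 83
Base→#101→#102→#103→#106→#105→#104→Base: 19+15+14+10+9+10+13 = 90
Base→#101→#102→#104→#103→#105→#106→Base: 19+15+16+6+4+9+17 = 86
Base→#101→#102→#104→#103→#106→#105→Base: 19+15+16+6+10+9+11 = 86
… (352 more)
Base→#101→#102→#104→#106→#105→#103→Base: 19+15+16+4+9+4+7 = 74  ← best
The minimum is 74.
One optimal route: Base → #101 → #102 → #104 → #106 → #105 → #103 → Base (or its reverse).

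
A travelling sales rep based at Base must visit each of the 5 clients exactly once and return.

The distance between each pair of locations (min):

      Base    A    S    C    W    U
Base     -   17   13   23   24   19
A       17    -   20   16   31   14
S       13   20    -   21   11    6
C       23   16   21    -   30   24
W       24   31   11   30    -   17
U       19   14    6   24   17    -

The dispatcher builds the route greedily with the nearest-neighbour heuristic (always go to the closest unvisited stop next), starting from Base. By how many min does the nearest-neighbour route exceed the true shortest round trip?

Base: S=13, A=17, U=19, C=23, W=24 ⇒ S
S: U=6, W=11, A=20, C=21 ⇒ U
U: A=14, W=17, C=24 ⇒ A
A: C=16, W=31 ⇒ C
C: W=30 ⇒ W
NN route Base → S → U → A → C → W → Base costs 103.
Optimal: Base → S → W → U → A → C → Base costs 94 (by enumerating all 60 distinct tours).
Excess = 103 − 94 = 9.

Excess over optimum: 9 min.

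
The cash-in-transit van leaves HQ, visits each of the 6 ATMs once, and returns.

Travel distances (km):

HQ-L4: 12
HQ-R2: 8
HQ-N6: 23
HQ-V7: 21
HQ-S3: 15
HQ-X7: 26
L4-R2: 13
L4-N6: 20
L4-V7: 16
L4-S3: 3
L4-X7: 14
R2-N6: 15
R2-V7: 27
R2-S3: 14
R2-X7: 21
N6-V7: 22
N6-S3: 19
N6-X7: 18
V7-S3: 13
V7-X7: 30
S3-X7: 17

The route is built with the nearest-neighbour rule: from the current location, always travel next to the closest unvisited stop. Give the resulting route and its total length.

From HQ: distances to unvisited — R2=8, L4=12, S3=15, V7=21, N6=23, X7=26. Nearest is R2 (8).
From R2: distances to unvisited — L4=13, S3=14, N6=15, X7=21, V7=27. Nearest is L4 (13).
From L4: distances to unvisited — S3=3, X7=14, V7=16, N6=20. Nearest is S3 (3).
From S3: distances to unvisited — V7=13, X7=17, N6=19. Nearest is V7 (13).
From V7: distances to unvisited — N6=22, X7=30. Nearest is N6 (22).
From N6: distances to unvisited — X7=18. Nearest is X7 (18).
Return X7→HQ: 26.
Total = 8 + 13 + 3 + 13 + 22 + 18 + 26 = 103.

Nearest-neighbour total = 103 km; route HQ → R2 → L4 → S3 → V7 → N6 → X7 → HQ.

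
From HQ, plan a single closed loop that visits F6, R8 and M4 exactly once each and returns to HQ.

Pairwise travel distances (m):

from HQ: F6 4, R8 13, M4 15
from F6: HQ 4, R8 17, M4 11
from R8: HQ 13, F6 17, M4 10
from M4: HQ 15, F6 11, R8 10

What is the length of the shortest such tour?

There are 3 distinct closed tours to check (reversals are equivalent).
HQ-F6-R8-M4-HQ: 4+17+10+15 = 46
HQ-F6-M4-R8-HQ: 4+11+10+13 = 38
HQ-R8-F6-M4-HQ: 13+17+11+15 = 56
The minimum is 38.
One optimal route: HQ → F6 → M4 → R8 → HQ (or its reverse).

Minimum total distance: 38 m.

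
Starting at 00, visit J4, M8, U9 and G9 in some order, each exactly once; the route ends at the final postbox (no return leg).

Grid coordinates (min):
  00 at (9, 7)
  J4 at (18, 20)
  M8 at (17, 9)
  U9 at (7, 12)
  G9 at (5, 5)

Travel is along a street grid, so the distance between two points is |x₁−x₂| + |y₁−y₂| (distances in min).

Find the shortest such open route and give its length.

There are 4! = 24 possible orderings.
00 → J4 → M8 → U9 → G9: 22+12+13+9 = 56
00 → J4 → M8 → G9 → U9: 22+12+16+9 = 59
00 → J4 → U9 → M8 → G9: 22+19+13+16 = 70
00 → J4 → U9 → G9 → M8: 22+19+9+16 = 66
00 → J4 → G9 → M8 → U9: 22+28+16+13 = 79
00 → J4 → G9 → U9 → M8: 22+28+9+13 = 72
00 → M8 → J4 → U9 → G9: 10+12+19+9 = 50
00 → M8 → J4 → G9 → U9: 10+12+28+9 = 59
00 → M8 → U9 → J4 → G9: 10+13+19+28 = 70
00 → M8 → U9 → G9 → J4: 10+13+9+28 = 60
00 → M8 → G9 → J4 → U9: 10+16+28+19 = 73
00 → M8 → G9 → U9 → J4: 10+16+9+19 = 54
00 → U9 → J4 → M8 → G9: 7+19+12+16 = 54
00 → U9 → J4 → G9 → M8: 7+19+28+16 = 70
… (10 more)
00 → G9 → U9 → M8 → J4: 6+9+13+12 = 40  ← best
The minimum is 40.
One shortest path: 00 → G9 → U9 → M8 → J4.

Minimum one-way distance = 40 min.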